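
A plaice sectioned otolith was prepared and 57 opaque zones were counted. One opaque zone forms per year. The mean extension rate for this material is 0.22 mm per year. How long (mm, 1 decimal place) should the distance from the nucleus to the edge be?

57 years of growth are recorded.
Predicted length = 0.22 mm/year × 57 years = 12.5 mm.

12.5 mm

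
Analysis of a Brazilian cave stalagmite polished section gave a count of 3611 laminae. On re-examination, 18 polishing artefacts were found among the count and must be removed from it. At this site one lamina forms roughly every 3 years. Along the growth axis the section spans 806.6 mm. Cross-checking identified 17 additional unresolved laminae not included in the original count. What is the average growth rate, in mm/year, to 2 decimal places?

0.07 mm/year

True lamina count = 3611 − 18 + 17 = 3610.
3610 laminae at 3 years each span 3610 × 3 = 10830 years.
Extension rate ≈ 806.6 / 10830 = 0.07 mm/year.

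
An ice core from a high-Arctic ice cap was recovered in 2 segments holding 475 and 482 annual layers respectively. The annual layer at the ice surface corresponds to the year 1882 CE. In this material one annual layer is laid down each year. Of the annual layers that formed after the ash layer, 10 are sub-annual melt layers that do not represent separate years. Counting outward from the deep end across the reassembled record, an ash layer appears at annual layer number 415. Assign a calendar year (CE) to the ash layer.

Total annual layers = 475 + 482 = 957.
Between annual layer 415 and the ice surface there are 957 − 415 = 542 annual layers.
542 − 10 false = 532 true annual layers after the ash layer.
The annual layer at the ice surface is 1882 CE, so the ash layer dates to 1882 − 532 = 1350 CE.

1350 CE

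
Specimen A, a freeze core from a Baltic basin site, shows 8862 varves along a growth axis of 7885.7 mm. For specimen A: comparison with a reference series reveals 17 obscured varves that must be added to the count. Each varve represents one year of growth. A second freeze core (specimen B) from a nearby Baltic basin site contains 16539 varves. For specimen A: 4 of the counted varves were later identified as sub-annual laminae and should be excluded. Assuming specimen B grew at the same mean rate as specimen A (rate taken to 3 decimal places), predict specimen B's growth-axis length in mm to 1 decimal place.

14703.2 mm

Specimen A: correcting the raw count gives 8862 − 4 + 17 = 8875 true varves.
A: Extension rate ≈ 7885.7 / 8875 = 0.889 mm per year.
For B, 0.889 mm/year × 16539 years = 14703.2 mm.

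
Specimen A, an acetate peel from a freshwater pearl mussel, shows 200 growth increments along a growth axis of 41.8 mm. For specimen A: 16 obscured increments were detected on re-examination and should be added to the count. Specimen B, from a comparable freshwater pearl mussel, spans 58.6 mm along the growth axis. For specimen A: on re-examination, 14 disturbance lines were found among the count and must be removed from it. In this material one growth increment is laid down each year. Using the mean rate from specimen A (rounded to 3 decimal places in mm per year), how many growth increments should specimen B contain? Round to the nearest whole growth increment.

Specimen A: correcting the raw count gives 200 − 14 + 16 = 202 true growth increments.
A: Mean rate = 41.8 mm / 202 years ≈ 0.207 mm/yr.
B spans 58.6 / 0.207 = 283.09 years ≈ 283 growth increments.

283 growth increments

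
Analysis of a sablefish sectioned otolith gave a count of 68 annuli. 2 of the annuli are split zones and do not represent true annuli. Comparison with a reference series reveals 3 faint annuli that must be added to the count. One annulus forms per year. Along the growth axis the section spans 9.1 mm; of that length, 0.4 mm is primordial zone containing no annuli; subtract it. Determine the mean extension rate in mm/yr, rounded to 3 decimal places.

0.126 mm/yr

Correcting the raw count gives 68 − 2 + 3 = 69 true annuli.
Removing the 0.4 mm offcut leaves 9.1 − 0.4 = 8.7 mm.
Extension rate ≈ 8.7 / 69 = 0.126 mm/yr.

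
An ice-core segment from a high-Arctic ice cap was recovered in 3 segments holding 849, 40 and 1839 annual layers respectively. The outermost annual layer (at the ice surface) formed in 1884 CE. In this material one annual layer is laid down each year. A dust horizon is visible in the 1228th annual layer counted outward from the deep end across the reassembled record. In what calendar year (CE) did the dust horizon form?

384 CE

Total annual layers = 849 + 40 + 1839 = 2728.
Between annual layer 1228 and the ice surface there are 2728 − 1228 = 1500 annual layers.
Counting back 1500 years from 1884 CE places the dust horizon in 1884 − 1500 = 384 CE.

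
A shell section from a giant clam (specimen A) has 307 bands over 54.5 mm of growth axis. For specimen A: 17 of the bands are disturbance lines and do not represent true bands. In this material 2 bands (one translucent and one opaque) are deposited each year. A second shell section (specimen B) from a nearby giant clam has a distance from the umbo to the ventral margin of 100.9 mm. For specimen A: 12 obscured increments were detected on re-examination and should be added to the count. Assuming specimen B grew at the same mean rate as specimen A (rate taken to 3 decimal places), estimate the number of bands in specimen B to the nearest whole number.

559 bands

Specimen A: adjusted count: 307 − 17 + 12 = 302 bands.
Specimen A: dividing by 2 bands per year: 302 / 2 = 151 years.
A: 54.5 mm over 151 years gives 54.5 / 151 ≈ 0.361 mm/year.
Specimen B: 100.9 mm / 0.361 mm per year = 279.50 years; at 2 bands per year that is 279.50 × 2 ≈ 559 bands.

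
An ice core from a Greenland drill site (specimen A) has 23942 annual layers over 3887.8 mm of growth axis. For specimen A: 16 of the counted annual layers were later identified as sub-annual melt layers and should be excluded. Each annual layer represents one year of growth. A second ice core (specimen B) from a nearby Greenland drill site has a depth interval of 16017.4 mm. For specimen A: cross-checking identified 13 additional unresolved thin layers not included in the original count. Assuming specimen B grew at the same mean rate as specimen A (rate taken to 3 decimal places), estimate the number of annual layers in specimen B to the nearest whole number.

Specimen A: true annual layer count = 23942 − 16 + 13 = 23939.
A: 3887.8 mm over 23939 years gives 3887.8 / 23939 ≈ 0.162 mm per year.
For B, 16017.4 / 0.162 = 98872.84 years ≈ 98873 annual layers.

98873 annual layers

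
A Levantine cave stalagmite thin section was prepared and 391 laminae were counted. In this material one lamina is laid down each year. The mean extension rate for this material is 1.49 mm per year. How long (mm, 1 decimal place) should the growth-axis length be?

391 years of growth are recorded.
Length ≈ 1.49 × 391 = 582.6 mm.

582.6 mm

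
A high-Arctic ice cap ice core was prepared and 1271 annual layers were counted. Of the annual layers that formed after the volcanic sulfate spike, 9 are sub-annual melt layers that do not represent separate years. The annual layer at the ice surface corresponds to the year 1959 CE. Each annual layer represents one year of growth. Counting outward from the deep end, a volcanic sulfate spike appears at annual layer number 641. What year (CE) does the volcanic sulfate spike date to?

1338 CE

Between annual layer 641 and the ice surface there are 1271 − 641 = 630 annual layers.
Removing the 9 false annual layers leaves 630 − 9 = 621 true annual layers beyond the volcanic sulfate spike.
1959 − 621 = 1338 CE.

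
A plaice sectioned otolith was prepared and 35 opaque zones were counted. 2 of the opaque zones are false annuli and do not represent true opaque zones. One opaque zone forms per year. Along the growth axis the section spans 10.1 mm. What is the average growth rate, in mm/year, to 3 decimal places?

True opaque zone count = 35 − 2 = 33.
10.1 mm over 33 years gives 10.1 / 33 ≈ 0.306 mm/year.

0.306 mm/year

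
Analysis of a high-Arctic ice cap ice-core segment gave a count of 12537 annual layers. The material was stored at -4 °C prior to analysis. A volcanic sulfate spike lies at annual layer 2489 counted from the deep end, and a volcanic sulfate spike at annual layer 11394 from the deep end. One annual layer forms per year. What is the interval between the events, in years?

8905 years

Separation: 11394 − 2489 = 8905 annual layers.
At one annual layer per year, 8905 years elapsed between them.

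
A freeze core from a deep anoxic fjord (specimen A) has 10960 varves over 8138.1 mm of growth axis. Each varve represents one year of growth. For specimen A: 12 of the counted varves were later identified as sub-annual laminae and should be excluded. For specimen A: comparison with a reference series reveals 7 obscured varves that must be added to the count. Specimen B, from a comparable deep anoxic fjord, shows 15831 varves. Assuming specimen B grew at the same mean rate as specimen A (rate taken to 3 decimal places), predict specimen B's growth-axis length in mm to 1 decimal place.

11762.4 mm

Specimen A: correcting the raw count gives 10960 − 12 + 7 = 10955 true varves.
A: 8138.1 mm over 10955 years gives 8138.1 / 10955 ≈ 0.743 mm per year.
Length of B = 0.743 × 15831 = 11762.4 mm.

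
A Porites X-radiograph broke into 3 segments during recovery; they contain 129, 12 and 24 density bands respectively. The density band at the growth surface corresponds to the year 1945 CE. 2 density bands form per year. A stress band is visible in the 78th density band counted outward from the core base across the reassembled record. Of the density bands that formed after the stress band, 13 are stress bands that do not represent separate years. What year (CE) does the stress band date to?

Total density bands = 129 + 12 + 24 = 165.
The stress band sits at density band 78 from the core base, so 165 − 78 = 87 density bands formed after it.
87 − 13 false = 74 true density bands after the stress band.
Dividing by 2 density bands per year: 74 / 2 = 37 years.
The density band at the growth surface is 1945 CE, so the stress band dates to 1945 − 37 = 1908 CE.

1908 CE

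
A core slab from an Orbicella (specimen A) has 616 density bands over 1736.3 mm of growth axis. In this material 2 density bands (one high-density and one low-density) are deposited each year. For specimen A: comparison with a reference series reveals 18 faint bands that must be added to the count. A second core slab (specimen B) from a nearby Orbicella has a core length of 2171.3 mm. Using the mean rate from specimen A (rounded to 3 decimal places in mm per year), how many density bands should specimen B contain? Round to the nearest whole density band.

Specimen A: true density band count = 616 + 18 = 634.
Specimen A: 634 density bands at 2 per year is 634 / 2 = 317 years.
A: Mean rate = 1736.3 mm / 317 years ≈ 5.477 mm/yr.
B spans 2171.3 / 5.477 = 396.44 years; at 2 density bands per year that is 396.44 × 2 ≈ 793 density bands.

793 density bands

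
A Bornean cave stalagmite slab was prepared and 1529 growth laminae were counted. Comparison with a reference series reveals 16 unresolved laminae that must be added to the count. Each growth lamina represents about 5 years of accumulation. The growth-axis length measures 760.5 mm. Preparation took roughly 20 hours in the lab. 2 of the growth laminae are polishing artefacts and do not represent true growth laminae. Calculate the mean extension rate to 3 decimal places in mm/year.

Correcting the raw count gives 1529 − 2 + 16 = 1543 true growth laminae.
At 5 years per growth lamina, 1543 × 5 = 7715 years.
760.5 mm over 7715 years gives 760.5 / 7715 ≈ 0.099 mm/year.

0.099 mm/year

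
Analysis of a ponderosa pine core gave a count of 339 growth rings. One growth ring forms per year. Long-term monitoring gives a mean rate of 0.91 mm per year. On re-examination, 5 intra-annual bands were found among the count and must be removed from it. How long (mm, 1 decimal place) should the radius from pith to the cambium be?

303.9 mm

After corrections the count is 339 − 5 = 334 growth rings.
Predicted length = 0.91 mm/year × 334 years = 303.9 mm.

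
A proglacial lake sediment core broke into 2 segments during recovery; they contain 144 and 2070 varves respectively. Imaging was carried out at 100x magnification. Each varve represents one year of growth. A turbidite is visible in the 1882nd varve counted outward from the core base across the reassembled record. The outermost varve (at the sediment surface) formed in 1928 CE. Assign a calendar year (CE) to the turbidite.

1596 CE

Total varves = 144 + 2070 = 2214.
Between varve 1882 and the sediment surface there are 2214 − 1882 = 332 varves.
1928 − 332 = 1596 CE.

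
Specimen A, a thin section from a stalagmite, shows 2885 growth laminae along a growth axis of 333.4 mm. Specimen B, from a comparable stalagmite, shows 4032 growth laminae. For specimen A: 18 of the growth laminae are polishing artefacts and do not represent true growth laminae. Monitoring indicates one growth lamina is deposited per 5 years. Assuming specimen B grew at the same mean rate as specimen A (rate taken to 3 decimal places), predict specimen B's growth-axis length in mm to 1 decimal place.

Specimen A: true growth lamina count = 2885 − 18 = 2867.
Specimen A: multiplying by 5 years per growth lamina: 2867 × 5 = 14335 years.
A: 333.4 mm over 14335 years gives 333.4 / 14335 ≈ 0.023 mm/year.
Specimen B: at 5 years per growth lamina, 4032 × 5 = 20160 years. B's length ≈ 0.023 × 20160 = 463.7 mm.

463.7 mm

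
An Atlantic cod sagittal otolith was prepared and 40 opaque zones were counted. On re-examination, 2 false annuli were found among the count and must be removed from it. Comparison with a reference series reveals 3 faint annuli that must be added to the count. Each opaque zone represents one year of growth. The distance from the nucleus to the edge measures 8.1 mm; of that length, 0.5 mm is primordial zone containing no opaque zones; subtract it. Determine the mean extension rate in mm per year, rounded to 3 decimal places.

0.185 mm per year

Correcting the raw count gives 40 − 2 + 3 = 41 true opaque zones.
The growth record spans 8.1 − 0.5 = 7.6 mm.
7.6 mm over 41 years gives 7.6 / 41 ≈ 0.185 mm per year.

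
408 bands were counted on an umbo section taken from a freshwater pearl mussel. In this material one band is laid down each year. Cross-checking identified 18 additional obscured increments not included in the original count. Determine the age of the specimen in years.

Adjusted count: 408 + 18 = 426 bands.
With a one-to-one band periodicity this is 426 years.

426 yr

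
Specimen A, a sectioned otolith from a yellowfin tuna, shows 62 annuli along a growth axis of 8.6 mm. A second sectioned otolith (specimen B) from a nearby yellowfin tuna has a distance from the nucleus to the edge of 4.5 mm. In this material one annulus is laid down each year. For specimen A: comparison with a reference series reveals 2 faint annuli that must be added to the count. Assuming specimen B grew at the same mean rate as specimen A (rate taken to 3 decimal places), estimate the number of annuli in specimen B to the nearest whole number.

34 annuli

Specimen A: true annulus count = 62 + 2 = 64.
A: Extension rate ≈ 8.6 / 64 = 0.134 mm per year.
B spans 4.5 / 0.134 = 33.58 years ≈ 34 annuli.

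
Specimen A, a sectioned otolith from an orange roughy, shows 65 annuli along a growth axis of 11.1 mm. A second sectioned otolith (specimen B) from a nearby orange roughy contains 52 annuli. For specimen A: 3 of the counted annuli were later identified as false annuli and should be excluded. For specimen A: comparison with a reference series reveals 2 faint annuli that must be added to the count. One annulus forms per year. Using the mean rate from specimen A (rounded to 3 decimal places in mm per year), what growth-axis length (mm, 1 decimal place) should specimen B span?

Specimen A: true annulus count = 65 − 3 + 2 = 64.
A: 11.1 mm over 64 years gives 11.1 / 64 ≈ 0.173 mm/yr.
For B, 0.173 mm/year × 52 years = 9.0 mm.

9.0 mm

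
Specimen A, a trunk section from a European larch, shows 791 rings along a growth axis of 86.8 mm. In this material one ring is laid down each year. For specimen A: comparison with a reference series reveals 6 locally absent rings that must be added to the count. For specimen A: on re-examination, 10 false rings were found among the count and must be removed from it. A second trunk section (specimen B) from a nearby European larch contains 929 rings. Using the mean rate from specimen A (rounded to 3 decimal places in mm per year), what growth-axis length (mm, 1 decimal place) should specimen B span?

102.2 mm

Specimen A: adjusted count: 791 − 10 + 6 = 787 rings.
A: 86.8 mm over 787 years gives 86.8 / 787 ≈ 0.110 mm per year.
B's length ≈ 0.110 × 929 = 102.2 mm.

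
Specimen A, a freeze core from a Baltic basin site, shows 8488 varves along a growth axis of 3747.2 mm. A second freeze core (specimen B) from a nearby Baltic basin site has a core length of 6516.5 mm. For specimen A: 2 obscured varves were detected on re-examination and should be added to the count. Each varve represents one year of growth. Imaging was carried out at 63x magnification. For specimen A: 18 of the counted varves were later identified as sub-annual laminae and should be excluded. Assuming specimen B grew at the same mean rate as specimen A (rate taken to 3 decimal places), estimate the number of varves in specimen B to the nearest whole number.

Specimen A: adjusted count: 8488 − 18 + 2 = 8472 varves.
A: Mean rate = 3747.2 mm / 8472 years ≈ 0.442 mm/year.
B spans 6516.5 / 0.442 = 14743.21 years ≈ 14743 varves.

14743 varves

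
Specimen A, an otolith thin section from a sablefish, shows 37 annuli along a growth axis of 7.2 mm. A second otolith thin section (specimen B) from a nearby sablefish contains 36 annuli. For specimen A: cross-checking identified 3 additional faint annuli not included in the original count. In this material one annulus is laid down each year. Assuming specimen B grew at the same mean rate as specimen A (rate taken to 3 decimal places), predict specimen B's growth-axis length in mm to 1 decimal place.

6.5 mm

Specimen A: correcting the raw count gives 37 + 3 = 40 true annuli.
A: Mean rate = 7.2 mm / 40 years ≈ 0.180 mm/year.
B's length ≈ 0.180 × 36 = 6.5 mm.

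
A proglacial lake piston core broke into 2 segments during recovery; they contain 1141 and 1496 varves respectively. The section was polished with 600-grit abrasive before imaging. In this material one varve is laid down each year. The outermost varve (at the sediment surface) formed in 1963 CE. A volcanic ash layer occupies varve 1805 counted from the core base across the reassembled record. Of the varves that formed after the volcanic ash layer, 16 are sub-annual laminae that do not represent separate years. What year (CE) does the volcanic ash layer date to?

1147 CE

Total varves = 1141 + 1496 = 2637.
Between varve 1805 and the sediment surface there are 2637 − 1805 = 832 varves.
Removing the 16 false varves leaves 832 − 16 = 816 true varves beyond the volcanic ash layer.
The varve at the sediment surface is 1963 CE, so the volcanic ash layer dates to 1963 − 816 = 1147 CE.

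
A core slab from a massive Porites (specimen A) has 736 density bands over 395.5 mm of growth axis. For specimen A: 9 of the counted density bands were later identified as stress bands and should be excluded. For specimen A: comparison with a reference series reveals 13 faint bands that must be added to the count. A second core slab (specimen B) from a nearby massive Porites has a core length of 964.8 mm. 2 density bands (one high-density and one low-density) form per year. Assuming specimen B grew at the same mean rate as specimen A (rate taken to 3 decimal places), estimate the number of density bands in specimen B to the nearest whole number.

1805 density bands

Specimen A: adjusted count: 736 − 9 + 13 = 740 density bands.
Specimen A: 740 density bands at 2 per year is 740 / 2 = 370 years.
A: 395.5 mm over 370 years gives 395.5 / 370 ≈ 1.069 mm/year.
B spans 964.8 / 1.069 = 902.53 years; at 2 density bands per year that is 902.53 × 2 ≈ 1805 density bands.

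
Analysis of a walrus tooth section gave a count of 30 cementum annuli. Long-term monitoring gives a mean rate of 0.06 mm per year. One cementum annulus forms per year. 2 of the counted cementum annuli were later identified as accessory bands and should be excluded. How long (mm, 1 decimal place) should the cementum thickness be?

1.7 mm

Correcting the raw count gives 30 − 2 = 28 true cementum annuli.
Length ≈ 0.06 × 28 = 1.7 mm.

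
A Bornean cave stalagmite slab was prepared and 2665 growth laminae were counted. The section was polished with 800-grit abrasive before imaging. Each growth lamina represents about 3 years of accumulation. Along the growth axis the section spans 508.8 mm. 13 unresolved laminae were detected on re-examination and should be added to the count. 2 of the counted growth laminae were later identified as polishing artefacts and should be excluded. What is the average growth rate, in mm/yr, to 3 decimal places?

Correcting the raw count gives 2665 − 2 + 13 = 2676 true growth laminae.
At 3 years per growth lamina, 2676 × 3 = 8028 years.
508.8 mm over 8028 years gives 508.8 / 8028 ≈ 0.063 mm/yr.

0.063 mm/yr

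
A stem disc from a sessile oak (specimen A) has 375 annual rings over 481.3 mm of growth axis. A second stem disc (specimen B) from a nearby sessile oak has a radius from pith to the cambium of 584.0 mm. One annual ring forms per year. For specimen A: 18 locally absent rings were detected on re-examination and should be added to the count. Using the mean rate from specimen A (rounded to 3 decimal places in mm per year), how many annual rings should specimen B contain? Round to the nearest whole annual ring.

Specimen A: after corrections the count is 375 + 18 = 393 annual rings.
A: Extension rate ≈ 481.3 / 393 = 1.225 mm/year.
Specimen B: 584.0 mm / 1.225 mm per year = 476.73 years ≈ 477 annual rings.

477 annual rings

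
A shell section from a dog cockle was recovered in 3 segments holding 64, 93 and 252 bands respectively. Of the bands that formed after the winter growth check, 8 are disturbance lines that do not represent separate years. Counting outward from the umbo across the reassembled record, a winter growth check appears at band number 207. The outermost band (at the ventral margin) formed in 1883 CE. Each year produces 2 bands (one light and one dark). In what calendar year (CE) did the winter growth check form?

1786 CE

Total bands = 64 + 93 + 252 = 409.
409 − 207 = 202 bands lie beyond the winter growth check toward the ventral margin.
Excluding 8 false bands: 202 − 8 = 194.
194 bands at 2 per year is 194 / 2 = 97 years.
Counting back 97 years from 1883 CE places the winter growth check in 1883 − 97 = 1786 CE.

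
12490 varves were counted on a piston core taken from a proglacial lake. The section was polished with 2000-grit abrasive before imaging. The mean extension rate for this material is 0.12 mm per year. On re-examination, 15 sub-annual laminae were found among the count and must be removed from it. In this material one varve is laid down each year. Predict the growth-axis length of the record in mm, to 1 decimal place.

1497.0 mm

Adjusted count: 12490 − 15 = 12475 varves.
12475 years at 0.12 mm/year gives 0.12 × 12475 = 1497.0 mm.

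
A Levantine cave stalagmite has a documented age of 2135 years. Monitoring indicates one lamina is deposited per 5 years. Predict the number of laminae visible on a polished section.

At 5 years per lamina, 2135 / 5 = 427 laminae are expected.
So 427 laminae should be present.

427 laminae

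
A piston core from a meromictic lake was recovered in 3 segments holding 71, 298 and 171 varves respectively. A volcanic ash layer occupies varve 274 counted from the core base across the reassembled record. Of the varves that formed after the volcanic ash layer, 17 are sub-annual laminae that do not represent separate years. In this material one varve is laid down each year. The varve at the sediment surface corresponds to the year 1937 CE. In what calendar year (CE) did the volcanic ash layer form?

Total varves = 71 + 298 + 171 = 540.
The volcanic ash layer sits at varve 274 from the core base, so 540 − 274 = 266 varves formed after it.
Excluding 17 false varves: 266 − 17 = 249.
Counting back 249 years from 1937 CE places the volcanic ash layer in 1937 − 249 = 1688 CE.

1688 CE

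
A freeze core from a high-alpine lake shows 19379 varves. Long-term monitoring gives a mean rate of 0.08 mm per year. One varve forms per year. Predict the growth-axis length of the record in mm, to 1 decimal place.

19379 years of growth are recorded.
Predicted length = 0.08 mm/year × 19379 years = 1550.3 mm.

1550.3 mm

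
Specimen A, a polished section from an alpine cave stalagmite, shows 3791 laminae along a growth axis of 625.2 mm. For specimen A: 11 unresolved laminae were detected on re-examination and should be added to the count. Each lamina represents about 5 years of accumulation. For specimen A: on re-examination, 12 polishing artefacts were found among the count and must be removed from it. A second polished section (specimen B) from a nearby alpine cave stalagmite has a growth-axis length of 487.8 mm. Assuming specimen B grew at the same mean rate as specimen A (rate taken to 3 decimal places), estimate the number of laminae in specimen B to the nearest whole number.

Specimen A: adjusted count: 3791 − 12 + 11 = 3790 laminae.
Specimen A: 3790 laminae at 5 years each span 3790 × 5 = 18950 years.
A: Mean rate = 625.2 mm / 18950 years ≈ 0.033 mm/year.
Specimen B: 487.8 mm / 0.033 mm per year = 14781.82 years; at 5 years per lamina that is 14781.82 / 5 ≈ 2956 laminae.

2956 laminae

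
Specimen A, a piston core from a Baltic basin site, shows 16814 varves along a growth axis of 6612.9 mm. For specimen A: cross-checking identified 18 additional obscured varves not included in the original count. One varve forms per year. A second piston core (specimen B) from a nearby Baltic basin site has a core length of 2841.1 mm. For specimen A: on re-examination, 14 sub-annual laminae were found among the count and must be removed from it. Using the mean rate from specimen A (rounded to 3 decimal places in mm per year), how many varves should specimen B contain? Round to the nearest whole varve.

7229 varves

Specimen A: true varve count = 16814 − 14 + 18 = 16818.
A: Extension rate ≈ 6612.9 / 16818 = 0.393 mm per year.
For B, 2841.1 / 0.393 = 7229.26 years ≈ 7229 varves.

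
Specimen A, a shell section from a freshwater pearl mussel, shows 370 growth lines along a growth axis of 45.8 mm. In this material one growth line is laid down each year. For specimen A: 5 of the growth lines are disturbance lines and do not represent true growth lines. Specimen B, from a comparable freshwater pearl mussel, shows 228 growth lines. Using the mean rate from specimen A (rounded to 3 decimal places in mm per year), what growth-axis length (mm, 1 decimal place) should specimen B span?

28.5 mm

Specimen A: after corrections the count is 370 − 5 = 365 growth lines.
A: Mean rate = 45.8 mm / 365 years ≈ 0.125 mm/yr.
B's length ≈ 0.125 × 228 = 28.5 mm.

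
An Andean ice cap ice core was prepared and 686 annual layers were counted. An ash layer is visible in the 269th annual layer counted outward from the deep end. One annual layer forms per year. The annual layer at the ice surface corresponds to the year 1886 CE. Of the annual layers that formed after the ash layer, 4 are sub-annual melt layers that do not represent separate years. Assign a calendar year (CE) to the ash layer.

Between annual layer 269 and the ice surface there are 686 − 269 = 417 annual layers.
417 − 4 false = 413 true annual layers after the ash layer.
Counting back 413 years from 1886 CE places the ash layer in 1886 − 413 = 1473 CE.

1473 CE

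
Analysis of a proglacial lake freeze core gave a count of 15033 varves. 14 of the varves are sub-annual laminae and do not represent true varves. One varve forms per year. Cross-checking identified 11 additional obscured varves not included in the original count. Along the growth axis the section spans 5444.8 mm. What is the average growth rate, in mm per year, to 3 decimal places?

0.362 mm per year

After corrections the count is 15033 − 14 + 11 = 15030 varves.
Extension rate ≈ 5444.8 / 15030 = 0.362 mm per year.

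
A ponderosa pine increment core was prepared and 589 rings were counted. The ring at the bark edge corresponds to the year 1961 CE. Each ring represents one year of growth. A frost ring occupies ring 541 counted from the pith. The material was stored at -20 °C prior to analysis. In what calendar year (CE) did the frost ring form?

The frost ring sits at ring 541 from the pith, so 589 − 541 = 48 rings formed after it.
Counting back 48 years from 1961 CE places the frost ring in 1961 − 48 = 1913 CE.

1913 CE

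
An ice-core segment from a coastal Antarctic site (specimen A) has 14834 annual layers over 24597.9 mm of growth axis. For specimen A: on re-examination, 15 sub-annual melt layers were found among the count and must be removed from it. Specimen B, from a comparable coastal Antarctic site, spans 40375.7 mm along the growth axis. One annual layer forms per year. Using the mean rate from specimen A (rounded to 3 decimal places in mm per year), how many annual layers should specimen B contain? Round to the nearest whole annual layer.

Specimen A: adjusted count: 14834 − 15 = 14819 annual layers.
A: Mean rate = 24597.9 mm / 14819 years ≈ 1.660 mm per year.
Specimen B: 40375.7 mm / 1.660 mm per year = 24322.71 years ≈ 24323 annual layers.

24323 annual layers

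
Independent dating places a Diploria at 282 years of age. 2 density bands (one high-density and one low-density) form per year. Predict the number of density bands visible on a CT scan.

With 2 density bands per year, 282 years would produce 282 × 2 = 564 density bands.
So 564 density bands should be present.

564 density bands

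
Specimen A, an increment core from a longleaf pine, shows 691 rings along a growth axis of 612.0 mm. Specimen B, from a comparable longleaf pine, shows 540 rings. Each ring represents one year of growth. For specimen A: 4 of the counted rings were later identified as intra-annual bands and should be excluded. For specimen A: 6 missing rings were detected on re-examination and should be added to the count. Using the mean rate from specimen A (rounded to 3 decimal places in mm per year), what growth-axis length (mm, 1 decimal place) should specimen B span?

Specimen A: true ring count = 691 − 4 + 6 = 693.
A: Mean rate = 612.0 mm / 693 years ≈ 0.883 mm/yr.
Length of B = 0.883 × 540 = 476.8 mm.

476.8 mm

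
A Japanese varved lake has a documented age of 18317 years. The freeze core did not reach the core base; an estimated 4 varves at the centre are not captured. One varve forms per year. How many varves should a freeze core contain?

18313 varves

At one varve per year, 18317 years correspond to 18317 varves.
18317 − 4 missed = 18313 varves expected in the prepared section.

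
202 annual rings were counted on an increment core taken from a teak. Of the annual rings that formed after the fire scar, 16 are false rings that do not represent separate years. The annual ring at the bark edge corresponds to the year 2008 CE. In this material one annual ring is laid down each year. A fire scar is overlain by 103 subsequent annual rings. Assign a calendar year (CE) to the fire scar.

1921 CE

There are 103 annual rings younger than the fire scar.
Excluding 16 false annual rings: 103 − 16 = 87.
Counting back 87 years from 2008 CE places the fire scar in 2008 − 87 = 1921 CE.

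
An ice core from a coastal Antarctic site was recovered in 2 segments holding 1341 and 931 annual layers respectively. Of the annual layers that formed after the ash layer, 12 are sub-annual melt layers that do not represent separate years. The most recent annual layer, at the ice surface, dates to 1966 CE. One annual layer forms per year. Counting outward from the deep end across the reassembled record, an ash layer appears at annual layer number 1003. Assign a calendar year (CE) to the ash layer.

Total annual layers = 1341 + 931 = 2272.
2272 − 1003 = 1269 annual layers lie beyond the ash layer toward the ice surface.
Removing the 12 false annual layers leaves 1269 − 12 = 1257 true annual layers beyond the ash layer.
1966 − 1257 = 709 CE.

709 CE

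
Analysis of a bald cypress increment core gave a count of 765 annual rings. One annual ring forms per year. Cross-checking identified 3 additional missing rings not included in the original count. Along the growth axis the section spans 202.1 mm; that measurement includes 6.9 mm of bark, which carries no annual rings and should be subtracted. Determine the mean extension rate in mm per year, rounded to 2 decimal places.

0.25 mm per year

After corrections the count is 765 + 3 = 768 annual rings.
Removing the 6.9 mm offcut leaves 202.1 − 6.9 = 195.2 mm.
Extension rate ≈ 195.2 / 768 = 0.25 mm per year.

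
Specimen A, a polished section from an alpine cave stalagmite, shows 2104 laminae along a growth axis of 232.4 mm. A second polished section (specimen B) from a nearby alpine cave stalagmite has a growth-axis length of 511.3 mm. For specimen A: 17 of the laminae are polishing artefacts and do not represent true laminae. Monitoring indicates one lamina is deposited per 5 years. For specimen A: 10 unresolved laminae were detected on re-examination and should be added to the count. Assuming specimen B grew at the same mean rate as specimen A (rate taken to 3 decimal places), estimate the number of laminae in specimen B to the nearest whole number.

4648 laminae

Specimen A: after corrections the count is 2104 − 17 + 10 = 2097 laminae.
Specimen A: 2097 laminae at 5 years each span 2097 × 5 = 10485 years.
A: 232.4 mm over 10485 years gives 232.4 / 10485 ≈ 0.022 mm per year.
B spans 511.3 / 0.022 = 23240.91 years; at 5 years per lamina that is 23240.91 / 5 ≈ 4648 laminae.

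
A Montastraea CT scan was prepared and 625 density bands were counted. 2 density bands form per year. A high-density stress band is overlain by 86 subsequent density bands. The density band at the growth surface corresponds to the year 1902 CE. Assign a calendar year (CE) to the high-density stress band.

1859 CE

There are 86 density bands younger than the high-density stress band.
With 2 density bands per year, 86 / 2 = 43 years.
The density band at the growth surface is 1902 CE, so the high-density stress band dates to 1902 − 43 = 1859 CE.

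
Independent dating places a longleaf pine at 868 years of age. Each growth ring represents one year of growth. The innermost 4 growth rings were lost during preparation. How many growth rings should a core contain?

864 growth rings

Expected growth rings over 868 years: 868.
Subtracting the 4 growth rings not captured gives 868 − 4 = 864 growth rings in the record.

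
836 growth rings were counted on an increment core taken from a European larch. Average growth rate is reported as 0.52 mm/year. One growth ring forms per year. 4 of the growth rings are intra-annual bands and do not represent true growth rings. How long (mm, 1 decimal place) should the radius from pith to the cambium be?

True growth ring count = 836 − 4 = 832.
Predicted length = 0.52 mm/year × 832 years = 432.6 mm.

432.6 mm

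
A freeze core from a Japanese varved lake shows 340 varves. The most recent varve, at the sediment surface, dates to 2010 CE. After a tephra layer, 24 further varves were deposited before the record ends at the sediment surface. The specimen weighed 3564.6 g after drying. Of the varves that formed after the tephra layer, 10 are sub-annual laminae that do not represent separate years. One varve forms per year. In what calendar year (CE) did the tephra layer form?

24 varves post-date the tephra layer.
Excluding 10 false varves: 24 − 10 = 14.
Counting back 14 years from 2010 CE places the tephra layer in 2010 − 14 = 1996 CE.

1996 CE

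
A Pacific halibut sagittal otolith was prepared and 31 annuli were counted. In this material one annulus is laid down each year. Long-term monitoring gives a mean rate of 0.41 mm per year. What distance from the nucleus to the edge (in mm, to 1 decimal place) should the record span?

12.7 mm

The record spans 31 years at 0.41 mm per year.
Length ≈ 0.41 × 31 = 12.7 mm.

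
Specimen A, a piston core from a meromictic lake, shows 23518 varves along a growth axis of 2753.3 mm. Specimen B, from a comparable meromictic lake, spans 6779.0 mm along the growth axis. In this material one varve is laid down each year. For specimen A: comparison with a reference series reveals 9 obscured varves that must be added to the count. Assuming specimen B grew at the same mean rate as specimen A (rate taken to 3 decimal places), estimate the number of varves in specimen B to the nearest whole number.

Specimen A: correcting the raw count gives 23518 + 9 = 23527 true varves.
A: 2753.3 mm over 23527 years gives 2753.3 / 23527 ≈ 0.117 mm/year.
For B, 6779.0 / 0.117 = 57940.17 years ≈ 57940 varves.

57940 varves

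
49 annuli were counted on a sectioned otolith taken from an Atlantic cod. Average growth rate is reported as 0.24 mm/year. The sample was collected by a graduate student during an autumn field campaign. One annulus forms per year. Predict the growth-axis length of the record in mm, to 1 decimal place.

11.8 mm

The record spans 49 years at 0.24 mm per year.
Length ≈ 0.24 × 49 = 11.8 mm.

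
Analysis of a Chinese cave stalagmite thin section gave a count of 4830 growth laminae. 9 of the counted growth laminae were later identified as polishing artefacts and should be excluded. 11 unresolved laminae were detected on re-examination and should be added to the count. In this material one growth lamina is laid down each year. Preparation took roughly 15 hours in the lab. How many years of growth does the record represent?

4832 yr

True growth lamina count = 4830 − 9 + 11 = 4832.
At one growth lamina per year, that is 4832 years.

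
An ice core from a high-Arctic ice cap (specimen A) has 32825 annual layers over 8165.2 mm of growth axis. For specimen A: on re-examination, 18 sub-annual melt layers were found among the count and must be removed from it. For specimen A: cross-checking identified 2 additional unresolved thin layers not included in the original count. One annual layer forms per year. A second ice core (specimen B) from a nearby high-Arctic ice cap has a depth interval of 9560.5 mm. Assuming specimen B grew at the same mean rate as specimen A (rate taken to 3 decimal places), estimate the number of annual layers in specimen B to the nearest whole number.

38396 annual layers

Specimen A: adjusted count: 32825 − 18 + 2 = 32809 annual layers.
A: 8165.2 mm over 32809 years gives 8165.2 / 32809 ≈ 0.249 mm/yr.
For B, 9560.5 / 0.249 = 38395.58 years ≈ 38396 annual layers.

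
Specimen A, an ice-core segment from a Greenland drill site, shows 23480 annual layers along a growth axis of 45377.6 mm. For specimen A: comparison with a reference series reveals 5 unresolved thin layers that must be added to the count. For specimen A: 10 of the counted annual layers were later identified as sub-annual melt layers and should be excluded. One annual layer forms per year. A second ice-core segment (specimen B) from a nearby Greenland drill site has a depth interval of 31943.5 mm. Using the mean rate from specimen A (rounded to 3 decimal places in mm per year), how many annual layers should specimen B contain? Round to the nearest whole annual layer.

16525 annual layers

Specimen A: adjusted count: 23480 − 10 + 5 = 23475 annual layers.
A: 45377.6 mm over 23475 years gives 45377.6 / 23475 ≈ 1.933 mm/year.
B spans 31943.5 / 1.933 = 16525.35 years ≈ 16525 annual layers.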